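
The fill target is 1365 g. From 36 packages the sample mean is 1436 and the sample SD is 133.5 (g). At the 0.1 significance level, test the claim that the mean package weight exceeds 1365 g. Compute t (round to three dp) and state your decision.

H0: μ = 1365; H1: μ > 1365 (one-sample t-test, right-tailed).
t = (x̄ − μ₀)/(s/√n) = (1436 − 1365)/(133.5/√36) = 3.191
df = n − 1 = 35
p-value = P(T ≥ 3.191) ≈ 0.0015
Since p ≈ 0.0015 < α = 0.1, reject H0; the data support H1.

t = 3.191; reject H0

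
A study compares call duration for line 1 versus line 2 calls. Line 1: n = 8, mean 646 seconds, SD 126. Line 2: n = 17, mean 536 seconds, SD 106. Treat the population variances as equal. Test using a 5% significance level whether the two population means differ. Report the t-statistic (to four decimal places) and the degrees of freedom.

Let group 1 = line 1, group 2 = line 2. H0: μ_1 = μ_2; H1: μ_1 ≠ μ_2 (two-sample pooled-variance t-test, two-sided).
s_p² = [(8−1)·126² + (17−1)·106²]/(8+17−2) = 12648.2
t = (646 − 536)/√[12648.2·(1/8 + 1/17)] = 2.2813
df = n₁ + n₂ − 2 = 23
Two-sided p-value ≈ 0.0321
Since p ≈ 0.0321 < α = 0.05, reject H0; the evidence is statistically significant.

t = 2.2813, df = 23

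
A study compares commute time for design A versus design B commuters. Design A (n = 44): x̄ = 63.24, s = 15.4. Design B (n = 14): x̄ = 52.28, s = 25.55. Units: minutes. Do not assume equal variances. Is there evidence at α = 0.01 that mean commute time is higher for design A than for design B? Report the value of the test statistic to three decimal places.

1.520

Let group 1 = design A, group 2 = design B. H0: μ_1 = μ_2; H1: μ_1 > μ_2 (Welch's two-sample t-test, right-tailed).
t = (x̄_1 − x̄_2)/√(s_1²/n_1 + s_2²/n_2) = (63.24 − 52.28)/√(15.4²/44 + 25.55²/14) = 1.520
Welch–Satterthwaite df ≈ 16.11
p-value = P(T ≥ 1.520) ≈ 0.074
Since p ≈ 0.074 > α = 0.01, fail to reject H0; the data do not provide sufficient evidence against H0.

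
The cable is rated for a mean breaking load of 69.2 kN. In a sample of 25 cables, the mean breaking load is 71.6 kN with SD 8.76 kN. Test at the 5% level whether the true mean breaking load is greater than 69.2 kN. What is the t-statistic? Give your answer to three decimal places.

1.370

H0: μ = 69.2; H1: μ > 69.2 (one-sample t-test, right-tailed).
t = (x̄ − μ₀)/(s/√n) = (71.6 − 69.2)/(8.76/√25) = 1.370
df = n − 1 = 24
p-value = P(T ≥ 1.370) ≈ 0.0917
Since p ≈ 0.0917 > α = 0.05, fail to reject H0; the evidence is not statistically significant.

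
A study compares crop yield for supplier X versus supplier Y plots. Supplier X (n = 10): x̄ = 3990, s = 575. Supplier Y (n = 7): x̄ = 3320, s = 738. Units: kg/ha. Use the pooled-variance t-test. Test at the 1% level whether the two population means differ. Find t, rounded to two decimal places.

Let group 1 = supplier X, group 2 = supplier Y. H0: μ_1 = μ_2; H1: μ_1 ≠ μ_2 (two-sample pooled-variance t-test, two-sided).
s_p² = [(10−1)·575² + (7−1)·738²]/(10+7−2) = 416233
t = (3990 − 3320)/√[416233·(1/10 + 1/7)] = 2.11
df = n₁ + n₂ − 2 = 15
Two-sided p-value ≈ 0.0523
Since p ≈ 0.0523 > α = 0.01, fail to reject H0; the evidence is not statistically significant.

2.11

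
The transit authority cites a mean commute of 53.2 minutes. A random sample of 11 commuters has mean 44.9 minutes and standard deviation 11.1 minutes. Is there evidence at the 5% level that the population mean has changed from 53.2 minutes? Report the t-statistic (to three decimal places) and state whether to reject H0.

H0: μ = 53.2; H1: μ ≠ 53.2 (one-sample t-test, two-sided).
t = (x̄ − μ₀)/(s/√n) = (44.9 − 53.2)/(11.1/√11) = -2.480
df = n − 1 = 10
Two-sided p-value ≈ 0.033
Since p ≈ 0.033 < α = 0.05, reject H0; the evidence is statistically significant.

t = -2.480; reject H0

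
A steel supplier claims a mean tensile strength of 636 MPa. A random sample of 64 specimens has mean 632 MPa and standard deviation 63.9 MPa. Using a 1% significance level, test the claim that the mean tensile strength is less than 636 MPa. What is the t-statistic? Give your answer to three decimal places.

-0.501

H0: μ = 636; H1: μ < 636 (one-sample t-test, left-tailed).
t = (x̄ − μ₀)/(s/√n) = (632 − 636)/(63.9/√64) = -0.501
df = n − 1 = 63
p-value = P(T ≤ -0.501) ≈ 0.3091
Since p ≈ 0.3091 > α = 0.01, fail to reject H0; the evidence is not statistically significant.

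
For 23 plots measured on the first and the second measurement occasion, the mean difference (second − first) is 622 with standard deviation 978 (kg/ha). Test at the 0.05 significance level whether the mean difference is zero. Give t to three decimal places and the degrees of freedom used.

t = 3.050, df = 22

H0: μ_d = 0; H1: μ_d ≠ 0 (paired t-test on the differences, two-sided).
t = d̄/(s_d/√n) = 622/(978/√23) = 3.050
df = n − 1 = 22
Two-sided p-value ≈ 0.0059
Since p ≈ 0.0059 < α = 0.05, reject H0; the evidence is statistically significant.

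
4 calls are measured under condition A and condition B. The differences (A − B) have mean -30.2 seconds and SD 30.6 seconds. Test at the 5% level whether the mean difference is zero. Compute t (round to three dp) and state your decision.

t = -1.974; fail to reject H0

H0: μ_d = 0; H1: μ_d ≠ 0 (paired t-test on the differences, two-sided).
t = d̄/(s_d/√n) = -30.2/(30.6/√4) = -1.974
df = n − 1 = 3
Two-sided p-value ≈ 0.143
Since p ≈ 0.143 > α = 0.05, fail to reject H0; the evidence is not statistically significant.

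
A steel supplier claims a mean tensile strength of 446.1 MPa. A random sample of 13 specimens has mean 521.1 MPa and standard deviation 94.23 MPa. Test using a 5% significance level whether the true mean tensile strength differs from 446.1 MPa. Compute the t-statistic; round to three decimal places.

H0: μ = 446.1; H1: μ ≠ 446.1 (one-sample t-test, two-sided).
t = (x̄ − μ₀)/(s/√n) = (521.1 − 446.1)/(94.23/√13) = 2.870
df = n − 1 = 12
Two-sided p-value ≈ 0.014
Since p ≈ 0.014 < α = 0.05, reject H0; the evidence is statistically significant.

2.870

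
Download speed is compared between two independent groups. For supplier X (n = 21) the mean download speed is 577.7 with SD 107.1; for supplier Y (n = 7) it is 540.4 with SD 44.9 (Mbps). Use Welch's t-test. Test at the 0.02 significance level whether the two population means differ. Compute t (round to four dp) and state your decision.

Let group 1 = supplier X, group 2 = supplier Y. H0: μ_1 = μ_2; H1: μ_1 ≠ μ_2 (Welch's two-sample t-test, two-sided).
t = (x̄_1 − x̄_2)/√(s_1²/n_1 + s_2²/n_2) = (577.7 − 540.4)/√(107.1²/21 + 44.9²/7) = 1.2914
Welch–Satterthwaite df ≈ 24.21
Two-sided p-value ≈ 0.2087
Since p ≈ 0.2087 > α = 0.02, fail to reject H0; the data do not provide sufficient evidence against H0.

t = 1.2914; fail to reject H0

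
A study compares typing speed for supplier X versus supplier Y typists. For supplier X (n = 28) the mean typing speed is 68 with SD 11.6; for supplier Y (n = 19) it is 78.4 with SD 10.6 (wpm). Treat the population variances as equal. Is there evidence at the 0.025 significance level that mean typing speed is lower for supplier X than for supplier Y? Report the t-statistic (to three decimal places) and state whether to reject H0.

t = -3.121; reject H0

Let group 1 = supplier X, group 2 = supplier Y. H0: μ_1 = μ_2; H1: μ_1 < μ_2 (two-sample pooled-variance t-test, left-tailed).
s_p² = [(28−1)·11.6² + (19−1)·10.6²]/(28+19−2) = 125.68
t = (68 − 78.4)/√[125.68·(1/28 + 1/19)] = -3.121
df = n₁ + n₂ − 2 = 45
p-value = P(T ≤ -3.121) ≈ 0.002
Since p ≈ 0.002 < α = 0.025, reject H0; the data support H1.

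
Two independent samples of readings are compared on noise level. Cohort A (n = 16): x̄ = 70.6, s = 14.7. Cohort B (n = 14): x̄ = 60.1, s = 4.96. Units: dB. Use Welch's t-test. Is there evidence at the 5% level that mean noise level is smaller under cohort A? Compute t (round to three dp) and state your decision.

Let group 1 = cohort A, group 2 = cohort B. H0: μ_1 = μ_2; H1: μ_1 < μ_2 (Welch's two-sample t-test, left-tailed).
t = (x̄_1 − x̄_2)/√(s_1²/n_1 + s_2²/n_2) = (70.6 − 60.1)/√(14.7²/16 + 4.96²/14) = 2.688
Welch–Satterthwaite df ≈ 18.79
p-value = P(T ≤ 2.688) ≈ 0.9927
Since p ≈ 0.9927 > α = 0.05, fail to reject H0; the evidence is not statistically significant.

t = 2.688; fail to reject H0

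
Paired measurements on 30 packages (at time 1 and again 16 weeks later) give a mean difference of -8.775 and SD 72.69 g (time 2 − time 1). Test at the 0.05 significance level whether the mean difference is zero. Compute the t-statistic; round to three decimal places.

-0.661

H0: μ_d = 0; H1: μ_d ≠ 0 (paired t-test on the differences, two-sided).
t = d̄/(s_d/√n) = -8.775/(72.69/√30) = -0.661
df = n − 1 = 29
Two-sided p-value ≈ 0.5137
Since p ≈ 0.5137 > α = 0.05, fail to reject H0; the data do not provide sufficient evidence against H0.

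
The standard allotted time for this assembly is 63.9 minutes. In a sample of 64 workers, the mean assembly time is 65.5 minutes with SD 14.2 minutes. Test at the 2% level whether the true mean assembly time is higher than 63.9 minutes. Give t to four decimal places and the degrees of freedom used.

H0: μ = 63.9; H1: μ > 63.9 (one-sample t-test, right-tailed).
t = (x̄ − μ₀)/(s/√n) = (65.5 − 63.9)/(14.2/√64) = 0.9014
df = n − 1 = 63
p-value = P(T ≥ 0.9014) ≈ 0.1854
Since p ≈ 0.1854 > α = 0.02, fail to reject H0; the evidence is not statistically significant.

t = 0.9014, df = 63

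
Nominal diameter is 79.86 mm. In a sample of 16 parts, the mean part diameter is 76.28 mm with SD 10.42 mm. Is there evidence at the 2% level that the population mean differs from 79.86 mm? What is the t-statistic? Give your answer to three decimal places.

-1.374

H0: μ = 79.86; H1: μ ≠ 79.86 (one-sample t-test, two-sided).
t = (x̄ − μ₀)/(s/√n) = (76.28 − 79.86)/(10.42/√16) = -1.374
df = n − 1 = 15
Two-sided p-value ≈ 0.1895
Since p ≈ 0.1895 > α = 0.02, fail to reject H0; the evidence is not statistically significant.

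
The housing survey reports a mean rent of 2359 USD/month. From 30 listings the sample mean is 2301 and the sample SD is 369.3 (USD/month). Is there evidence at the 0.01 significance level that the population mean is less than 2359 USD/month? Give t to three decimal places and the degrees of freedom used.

t = -0.860, df = 29

H0: μ = 2359; H1: μ < 2359 (one-sample t-test, left-tailed).
t = (x̄ − μ₀)/(s/√n) = (2301 − 2359)/(369.3/√30) = -0.860
df = n − 1 = 29
p-value = P(T ≤ -0.860) ≈ 0.1984
Since p ≈ 0.1984 > α = 0.01, fail to reject H0; the data do not provide sufficient evidence against H0.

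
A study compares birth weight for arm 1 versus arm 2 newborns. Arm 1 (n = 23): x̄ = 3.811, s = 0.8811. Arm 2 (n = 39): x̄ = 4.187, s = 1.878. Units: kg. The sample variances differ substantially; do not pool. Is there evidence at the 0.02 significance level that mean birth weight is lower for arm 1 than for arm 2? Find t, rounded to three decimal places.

-1.067

Let group 1 = arm 1, group 2 = arm 2. H0: μ_1 = μ_2; H1: μ_1 < μ_2 (Welch's two-sample t-test, left-tailed).
t = (x̄_1 − x̄_2)/√(s_1²/n_1 + s_2²/n_2) = (3.811 − 4.187)/√(0.8811²/23 + 1.878²/39) = -1.067
Welch–Satterthwaite df ≈ 57.76
p-value = P(T ≤ -1.067) ≈ 0.1452
Since p ≈ 0.1452 > α = 0.02, fail to reject H0; the evidence is not statistically significant.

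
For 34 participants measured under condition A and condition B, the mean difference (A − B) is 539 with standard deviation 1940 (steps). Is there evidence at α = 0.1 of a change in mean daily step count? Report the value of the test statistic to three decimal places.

1.620

H0: μ_d = 0; H1: μ_d ≠ 0 (paired t-test on the differences, two-sided).
t = d̄/(s_d/√n) = 539/(1940/√34) = 1.620
df = n − 1 = 33
Two-sided p-value ≈ 0.115
Since p ≈ 0.115 > α = 0.1, fail to reject H0; the data do not provide sufficient evidence against H0.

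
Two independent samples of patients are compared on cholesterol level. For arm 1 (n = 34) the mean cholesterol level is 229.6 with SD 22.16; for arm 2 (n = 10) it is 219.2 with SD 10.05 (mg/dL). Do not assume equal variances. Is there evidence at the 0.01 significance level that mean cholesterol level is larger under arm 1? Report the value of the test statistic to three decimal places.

2.099

Let group 1 = arm 1, group 2 = arm 2. H0: μ_1 = μ_2; H1: μ_1 > μ_2 (Welch's two-sample t-test, right-tailed).
t = (x̄_1 − x̄_2)/√(s_1²/n_1 + s_2²/n_2) = (229.6 − 219.2)/√(22.16²/34 + 10.05²/10) = 2.099
Welch–Satterthwaite df ≈ 34.12
p-value = P(T ≥ 2.099) ≈ 0.0216
Since p ≈ 0.0216 > α = 0.01, fail to reject H0; the evidence is not statistically significant.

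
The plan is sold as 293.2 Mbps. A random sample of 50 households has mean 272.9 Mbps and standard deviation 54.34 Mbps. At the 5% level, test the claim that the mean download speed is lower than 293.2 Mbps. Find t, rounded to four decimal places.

-2.6416

H0: μ = 293.2; H1: μ < 293.2 (one-sample t-test, left-tailed).
t = (x̄ − μ₀)/(s/√n) = (272.9 − 293.2)/(54.34/√50) = -2.6416
df = n − 1 = 49
p-value = P(T ≤ -2.6416) ≈ 0.006
Since p ≈ 0.006 < α = 0.05, reject H0; the evidence is statistically significant.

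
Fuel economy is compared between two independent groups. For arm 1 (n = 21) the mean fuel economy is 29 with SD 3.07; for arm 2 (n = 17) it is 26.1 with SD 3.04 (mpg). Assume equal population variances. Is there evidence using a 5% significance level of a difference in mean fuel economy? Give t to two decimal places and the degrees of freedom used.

t = 2.91, df = 36

Let group 1 = arm 1, group 2 = arm 2. H0: μ_1 = μ_2; H1: μ_1 ≠ μ_2 (two-sample pooled-variance t-test, two-sided).
s_p² = [(21−1)·3.07² + (17−1)·3.04²]/(21+17−2) = 9.34343
t = (29 − 26.1)/√[9.34343·(1/21 + 1/17)] = 2.91
df = n₁ + n₂ − 2 = 36
Two-sided p-value ≈ 0.0062
Since p ≈ 0.0062 < α = 0.05, reject H0; the data support H1.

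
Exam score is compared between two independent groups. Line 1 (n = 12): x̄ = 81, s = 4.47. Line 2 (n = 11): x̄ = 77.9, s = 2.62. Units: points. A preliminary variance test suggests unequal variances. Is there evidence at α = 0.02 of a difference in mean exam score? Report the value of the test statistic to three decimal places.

2.049

Let group 1 = line 1, group 2 = line 2. H0: μ_1 = μ_2; H1: μ_1 ≠ μ_2 (Welch's two-sample t-test, two-sided).
t = (x̄_1 − x̄_2)/√(s_1²/n_1 + s_2²/n_2) = (81 − 77.9)/√(4.47²/12 + 2.62²/11) = 2.049
Welch–Satterthwaite df ≈ 18.01
Two-sided p-value ≈ 0.055
Since p ≈ 0.055 > α = 0.02, fail to reject H0; the data do not provide sufficient evidence against H0.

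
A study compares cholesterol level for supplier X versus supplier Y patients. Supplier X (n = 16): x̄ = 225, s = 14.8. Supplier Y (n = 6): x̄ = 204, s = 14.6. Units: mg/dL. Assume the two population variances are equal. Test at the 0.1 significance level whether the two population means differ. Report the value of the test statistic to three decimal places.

2.974

Let group 1 = supplier X, group 2 = supplier Y. H0: μ_1 = μ_2; H1: μ_1 ≠ μ_2 (two-sample pooled-variance t-test, two-sided).
s_p² = [(16−1)·14.8² + (6−1)·14.6²]/(16+6−2) = 217.57
t = (225 − 204)/√[217.57·(1/16 + 1/6)] = 2.974
df = n₁ + n₂ − 2 = 20
Two-sided p-value ≈ 0.0075
Since p ≈ 0.0075 < α = 0.1, reject H0; the evidence is statistically significant.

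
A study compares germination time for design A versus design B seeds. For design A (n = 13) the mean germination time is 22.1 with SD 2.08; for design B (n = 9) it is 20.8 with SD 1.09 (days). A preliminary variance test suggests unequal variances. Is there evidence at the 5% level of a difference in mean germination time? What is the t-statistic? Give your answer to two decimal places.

1.91

Let group 1 = design A, group 2 = design B. H0: μ_1 = μ_2; H1: μ_1 ≠ μ_2 (Welch's two-sample t-test, two-sided).
t = (x̄_1 − x̄_2)/√(s_1²/n_1 + s_2²/n_2) = (22.1 − 20.8)/√(2.08²/13 + 1.09²/9) = 1.91
Welch–Satterthwaite df ≈ 18.94
Two-sided p-value ≈ 0.0718
Since p ≈ 0.0718 > α = 0.05, fail to reject H0; the evidence is not statistically significant.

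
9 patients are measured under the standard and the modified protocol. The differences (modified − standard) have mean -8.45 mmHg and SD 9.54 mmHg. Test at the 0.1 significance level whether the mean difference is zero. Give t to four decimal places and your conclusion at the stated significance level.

H0: μ_d = 0; H1: μ_d ≠ 0 (paired t-test on the differences, two-sided).
t = d̄/(s_d/√n) = -8.45/(9.54/√9) = -2.6572
df = n − 1 = 8
Two-sided p-value ≈ 0.029
Since p ≈ 0.029 < α = 0.1, reject H0; the data support H1.

t = -2.6572; reject H0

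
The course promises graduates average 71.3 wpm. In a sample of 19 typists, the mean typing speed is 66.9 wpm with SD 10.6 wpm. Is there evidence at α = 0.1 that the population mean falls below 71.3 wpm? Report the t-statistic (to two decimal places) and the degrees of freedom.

t = -1.81, df = 18

H0: μ = 71.3; H1: μ < 71.3 (one-sample t-test, left-tailed).
t = (x̄ − μ₀)/(s/√n) = (66.9 − 71.3)/(10.6/√19) = -1.81
df = n − 1 = 18
p-value = P(T ≤ -1.81) ≈ 0.044
Since p ≈ 0.044 < α = 0.1, reject H0; the evidence is statistically significant.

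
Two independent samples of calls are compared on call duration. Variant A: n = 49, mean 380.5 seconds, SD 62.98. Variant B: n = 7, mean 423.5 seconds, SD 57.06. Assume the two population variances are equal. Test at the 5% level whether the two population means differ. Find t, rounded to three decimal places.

Let group 1 = variant A, group 2 = variant B. H0: μ_1 = μ_2; H1: μ_1 ≠ μ_2 (two-sample pooled-variance t-test, two-sided).
s_p² = [(49−1)·62.98² + (7−1)·57.06²]/(49+7−2) = 3887.52
t = (380.5 − 423.5)/√[3887.52·(1/49 + 1/7)] = -1.707
df = n₁ + n₂ − 2 = 54
Two-sided p-value ≈ 0.094
Since p ≈ 0.094 > α = 0.05, fail to reject H0; the data do not provide sufficient evidence against H0.

-1.707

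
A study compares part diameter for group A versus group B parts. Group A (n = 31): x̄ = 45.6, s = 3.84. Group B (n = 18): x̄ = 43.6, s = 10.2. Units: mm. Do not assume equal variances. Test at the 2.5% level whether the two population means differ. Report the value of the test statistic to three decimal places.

0.800

Let group 1 = group A, group 2 = group B. H0: μ_1 = μ_2; H1: μ_1 ≠ μ_2 (Welch's two-sample t-test, two-sided).
t = (x̄_1 − x̄_2)/√(s_1²/n_1 + s_2²/n_2) = (45.6 − 43.6)/√(3.84²/31 + 10.2²/18) = 0.800
Welch–Satterthwaite df ≈ 19.84
Two-sided p-value ≈ 0.4334
Since p ≈ 0.4334 > α = 0.025, fail to reject H0; the data do not provide sufficient evidence against H0.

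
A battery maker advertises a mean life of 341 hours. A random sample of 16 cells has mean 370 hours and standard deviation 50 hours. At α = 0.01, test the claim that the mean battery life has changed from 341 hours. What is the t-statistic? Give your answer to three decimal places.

2.320

H0: μ = 341; H1: μ ≠ 341 (one-sample t-test, two-sided).
t = (x̄ − μ₀)/(s/√n) = (370 − 341)/(50/√16) = 2.320
df = n − 1 = 15
Two-sided p-value ≈ 0.035
Since p ≈ 0.035 > α = 0.01, fail to reject H0; the data do not provide sufficient evidence against H0.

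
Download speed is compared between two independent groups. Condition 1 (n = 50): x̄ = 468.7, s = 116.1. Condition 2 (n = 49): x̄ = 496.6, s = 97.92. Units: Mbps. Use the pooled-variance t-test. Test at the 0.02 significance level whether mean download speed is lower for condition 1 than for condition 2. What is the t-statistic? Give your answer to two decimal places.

-1.29

Let group 1 = condition 1, group 2 = condition 2. H0: μ_1 = μ_2; H1: μ_1 < μ_2 (two-sample pooled-variance t-test, left-tailed).
s_p² = [(50−1)·116.1² + (49−1)·97.92²]/(50+49−2) = 11553.8
t = (468.7 − 496.6)/√[11553.8·(1/50 + 1/49)] = -1.29
df = n₁ + n₂ − 2 = 97
p-value = P(T ≤ -1.29) ≈ 0.100
Since p ≈ 0.100 > α = 0.02, fail to reject H0; the data do not provide sufficient evidence against H0.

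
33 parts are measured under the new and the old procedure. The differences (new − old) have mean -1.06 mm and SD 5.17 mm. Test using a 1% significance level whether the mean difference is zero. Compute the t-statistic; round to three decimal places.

H0: μ_d = 0; H1: μ_d ≠ 0 (paired t-test on the differences, two-sided).
t = d̄/(s_d/√n) = -1.06/(5.17/√33) = -1.178
df = n − 1 = 32
Two-sided p-value ≈ 0.2476
Since p ≈ 0.2476 > α = 0.01, fail to reject H0; the data do not provide sufficient evidence against H0.

-1.178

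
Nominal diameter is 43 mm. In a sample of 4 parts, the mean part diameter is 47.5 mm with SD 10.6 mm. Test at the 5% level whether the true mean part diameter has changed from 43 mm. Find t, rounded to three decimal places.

0.849

H0: μ = 43; H1: μ ≠ 43 (one-sample t-test, two-sided).
t = (x̄ − μ₀)/(s/√n) = (47.5 − 43)/(10.6/√4) = 0.849
df = n − 1 = 3
Two-sided p-value ≈ 0.4582
Since p ≈ 0.4582 > α = 0.05, fail to reject H0; the evidence is not statistically significant.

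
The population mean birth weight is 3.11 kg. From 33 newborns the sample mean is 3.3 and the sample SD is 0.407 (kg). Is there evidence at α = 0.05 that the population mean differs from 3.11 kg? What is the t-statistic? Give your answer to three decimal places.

2.682

H0: μ = 3.11; H1: μ ≠ 3.11 (one-sample t-test, two-sided).
t = (x̄ − μ₀)/(s/√n) = (3.3 − 3.11)/(0.407/√33) = 2.682
df = n − 1 = 32
Two-sided p-value ≈ 0.0115
Since p ≈ 0.0115 < α = 0.05, reject H0; the evidence is statistically significant.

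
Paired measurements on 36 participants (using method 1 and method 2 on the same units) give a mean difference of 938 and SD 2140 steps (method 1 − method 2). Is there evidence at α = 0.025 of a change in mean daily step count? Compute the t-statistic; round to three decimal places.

2.630

H0: μ_d = 0; H1: μ_d ≠ 0 (paired t-test on the differences, two-sided).
t = d̄/(s_d/√n) = 938/(2140/√36) = 2.630
df = n − 1 = 35
Two-sided p-value ≈ 0.0126
Since p ≈ 0.0126 < α = 0.025, reject H0; the evidence is statistically significant.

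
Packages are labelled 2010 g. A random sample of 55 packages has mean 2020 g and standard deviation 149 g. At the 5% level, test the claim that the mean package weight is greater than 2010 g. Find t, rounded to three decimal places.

H0: μ = 2010; H1: μ > 2010 (one-sample t-test, right-tailed).
t = (x̄ − μ₀)/(s/√n) = (2020 − 2010)/(149/√55) = 0.498
df = n − 1 = 54
p-value = P(T ≥ 0.498) ≈ 0.3103
Since p ≈ 0.3103 > α = 0.05, fail to reject H0; the data do not provide sufficient evidence against H0.

0.498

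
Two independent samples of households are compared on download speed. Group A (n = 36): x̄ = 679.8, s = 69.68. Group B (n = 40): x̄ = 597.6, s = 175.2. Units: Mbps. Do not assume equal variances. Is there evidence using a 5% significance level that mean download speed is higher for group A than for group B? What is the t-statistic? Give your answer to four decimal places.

Let group 1 = group A, group 2 = group B. H0: μ_1 = μ_2; H1: μ_1 > μ_2 (Welch's two-sample t-test, right-tailed).
t = (x̄_1 − x̄_2)/√(s_1²/n_1 + s_2²/n_2) = (679.8 − 597.6)/√(69.68²/36 + 175.2²/40) = 2.7366
Welch–Satterthwaite df ≈ 52.12
p-value = P(T ≥ 2.7366) ≈ 0.0042
Since p ≈ 0.0042 < α = 0.05, reject H0; the evidence is statistically significant.

2.7366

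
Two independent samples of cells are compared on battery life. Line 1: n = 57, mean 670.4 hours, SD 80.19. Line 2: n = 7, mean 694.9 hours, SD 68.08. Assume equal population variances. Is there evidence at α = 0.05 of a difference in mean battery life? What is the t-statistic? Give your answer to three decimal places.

Let group 1 = line 1, group 2 = line 2. H0: μ_1 = μ_2; H1: μ_1 ≠ μ_2 (two-sample pooled-variance t-test, two-sided).
s_p² = [(57−1)·80.19² + (7−1)·68.08²]/(57+7−2) = 6256.67
t = (670.4 − 694.9)/√[6256.67·(1/57 + 1/7)] = -0.773
df = n₁ + n₂ − 2 = 62
Two-sided p-value ≈ 0.442
Since p ≈ 0.442 > α = 0.05, fail to reject H0; the evidence is not statistically significant.

-0.773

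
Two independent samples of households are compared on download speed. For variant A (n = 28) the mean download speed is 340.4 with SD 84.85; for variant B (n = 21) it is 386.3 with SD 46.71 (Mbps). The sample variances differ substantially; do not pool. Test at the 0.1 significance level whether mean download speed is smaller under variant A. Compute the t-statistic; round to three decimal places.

-2.416

Let group 1 = variant A, group 2 = variant B. H0: μ_1 = μ_2; H1: μ_1 < μ_2 (Welch's two-sample t-test, left-tailed).
t = (x̄_1 − x̄_2)/√(s_1²/n_1 + s_2²/n_2) = (340.4 − 386.3)/√(84.85²/28 + 46.71²/21) = -2.416
Welch–Satterthwaite df ≈ 43.61
p-value = P(T ≤ -2.416) ≈ 0.0100
Since p ≈ 0.0100 < α = 0.1, reject H0; the data support H1.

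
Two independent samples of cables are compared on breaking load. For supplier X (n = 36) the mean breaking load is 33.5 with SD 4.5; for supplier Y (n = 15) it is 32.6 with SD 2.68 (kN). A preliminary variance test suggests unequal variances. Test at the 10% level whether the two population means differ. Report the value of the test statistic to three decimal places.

Let group 1 = supplier X, group 2 = supplier Y. H0: μ_1 = μ_2; H1: μ_1 ≠ μ_2 (Welch's two-sample t-test, two-sided).
t = (x̄_1 − x̄_2)/√(s_1²/n_1 + s_2²/n_2) = (33.5 − 32.6)/√(4.5²/36 + 2.68²/15) = 0.882
Welch–Satterthwaite df ≈ 42.66
Two-sided p-value ≈ 0.383
Since p ≈ 0.383 > α = 0.1, fail to reject H0; the data do not provide sufficient evidence against H0.

0.882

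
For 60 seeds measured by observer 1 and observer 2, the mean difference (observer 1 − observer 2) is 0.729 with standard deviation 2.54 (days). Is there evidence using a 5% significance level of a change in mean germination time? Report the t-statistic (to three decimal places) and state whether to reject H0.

H0: μ_d = 0; H1: μ_d ≠ 0 (paired t-test on the differences, two-sided).
t = d̄/(s_d/√n) = 0.729/(2.54/√60) = 2.223
df = n − 1 = 59
Two-sided p-value ≈ 0.0300
Since p ≈ 0.0300 < α = 0.05, reject H0; the evidence is statistically significant.

t = 2.223; reject H0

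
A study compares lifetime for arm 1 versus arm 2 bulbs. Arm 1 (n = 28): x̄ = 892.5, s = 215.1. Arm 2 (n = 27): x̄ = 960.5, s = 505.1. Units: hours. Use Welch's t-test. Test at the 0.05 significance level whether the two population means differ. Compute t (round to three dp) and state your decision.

Let group 1 = arm 1, group 2 = arm 2. H0: μ_1 = μ_2; H1: μ_1 ≠ μ_2 (Welch's two-sample t-test, two-sided).
t = (x̄_1 − x̄_2)/√(s_1²/n_1 + s_2²/n_2) = (892.5 − 960.5)/√(215.1²/28 + 505.1²/27) = -0.645
Welch–Satterthwaite df ≈ 34.86
Two-sided p-value ≈ 0.523
Since p ≈ 0.523 > α = 0.05, fail to reject H0; the evidence is not statistically significant.

t = -0.645; fail to reject H0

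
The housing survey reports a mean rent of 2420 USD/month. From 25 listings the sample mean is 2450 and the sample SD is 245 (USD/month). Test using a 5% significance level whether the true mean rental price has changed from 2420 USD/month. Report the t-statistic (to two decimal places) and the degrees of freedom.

H0: μ = 2420; H1: μ ≠ 2420 (one-sample t-test, two-sided).
t = (x̄ − μ₀)/(s/√n) = (2450 − 2420)/(245/√25) = 0.61
df = n − 1 = 24
Two-sided p-value ≈ 0.546
Since p ≈ 0.546 > α = 0.05, fail to reject H0; the evidence is not statistically significant.

t = 0.61, df = 24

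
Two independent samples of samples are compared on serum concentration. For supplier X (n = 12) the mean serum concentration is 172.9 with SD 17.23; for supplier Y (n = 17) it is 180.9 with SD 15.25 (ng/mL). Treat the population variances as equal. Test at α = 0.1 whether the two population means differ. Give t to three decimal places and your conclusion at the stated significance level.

t = -1.319; fail to reject H0

Let group 1 = supplier X, group 2 = supplier Y. H0: μ_1 = μ_2; H1: μ_1 ≠ μ_2 (two-sample pooled-variance t-test, two-sided).
s_p² = [(12−1)·17.23² + (17−1)·15.25²]/(12+17−2) = 258.763
t = (172.9 − 180.9)/√[258.763·(1/12 + 1/17)] = -1.319
df = n₁ + n₂ − 2 = 27
Two-sided p-value ≈ 0.198
Since p ≈ 0.198 > α = 0.1, fail to reject H0; the data do not provide sufficient evidence against H0.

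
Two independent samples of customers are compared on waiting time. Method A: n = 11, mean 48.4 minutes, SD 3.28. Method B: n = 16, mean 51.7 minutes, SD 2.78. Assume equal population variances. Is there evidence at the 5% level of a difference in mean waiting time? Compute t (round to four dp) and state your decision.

Let group 1 = method A, group 2 = method B. H0: μ_1 = μ_2; H1: μ_1 ≠ μ_2 (two-sample pooled-variance t-test, two-sided).
s_p² = [(11−1)·3.28² + (16−1)·2.78²]/(11+16−2) = 8.9404
t = (48.4 − 51.7)/√[8.9404·(1/11 + 1/16)] = -2.8178
df = n₁ + n₂ − 2 = 25
Two-sided p-value ≈ 0.0093
Since p ≈ 0.0093 < α = 0.05, reject H0; the evidence is statistically significant.

t = -2.8178; reject H0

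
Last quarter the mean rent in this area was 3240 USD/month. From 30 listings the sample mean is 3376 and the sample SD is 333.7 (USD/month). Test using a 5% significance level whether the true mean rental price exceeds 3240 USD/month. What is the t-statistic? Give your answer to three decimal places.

H0: μ = 3240; H1: μ > 3240 (one-sample t-test, right-tailed).
t = (x̄ − μ₀)/(s/√n) = (3376 − 3240)/(333.7/√30) = 2.232
df = n − 1 = 29
p-value = P(T ≥ 2.232) ≈ 0.0167
Since p ≈ 0.0167 < α = 0.05, reject H0; the data support H1.

2.232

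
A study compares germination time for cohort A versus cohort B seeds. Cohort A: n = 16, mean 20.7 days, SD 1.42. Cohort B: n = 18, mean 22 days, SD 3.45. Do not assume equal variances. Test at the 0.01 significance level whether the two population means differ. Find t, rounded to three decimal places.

-1.465

Let group 1 = cohort A, group 2 = cohort B. H0: μ_1 = μ_2; H1: μ_1 ≠ μ_2 (Welch's two-sample t-test, two-sided).
t = (x̄_1 − x̄_2)/√(s_1²/n_1 + s_2²/n_2) = (20.7 − 22)/√(1.42²/16 + 3.45²/18) = -1.465
Welch–Satterthwaite df ≈ 23.14
Two-sided p-value ≈ 0.1563
Since p ≈ 0.1563 > α = 0.01, fail to reject H0; the data do not provide sufficient evidence against H0.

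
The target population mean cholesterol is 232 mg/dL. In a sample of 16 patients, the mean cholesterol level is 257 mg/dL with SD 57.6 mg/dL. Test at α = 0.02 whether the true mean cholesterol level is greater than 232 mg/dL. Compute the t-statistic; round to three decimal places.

H0: μ = 232; H1: μ > 232 (one-sample t-test, right-tailed).
t = (x̄ − μ₀)/(s/√n) = (257 − 232)/(57.6/√16) = 1.736
df = n − 1 = 15
p-value = P(T ≥ 1.736) ≈ 0.052
Since p ≈ 0.052 > α = 0.02, fail to reject H0; the evidence is not statistically significant.

1.736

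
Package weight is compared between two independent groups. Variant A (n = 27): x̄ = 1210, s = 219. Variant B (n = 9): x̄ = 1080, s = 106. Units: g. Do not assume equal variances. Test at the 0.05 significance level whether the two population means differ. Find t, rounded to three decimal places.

2.364

Let group 1 = variant A, group 2 = variant B. H0: μ_1 = μ_2; H1: μ_1 ≠ μ_2 (Welch's two-sample t-test, two-sided).
t = (x̄_1 − x̄_2)/√(s_1²/n_1 + s_2²/n_2) = (1210 − 1080)/√(219²/27 + 106²/9) = 2.364
Welch–Satterthwaite df ≈ 28.94
Two-sided p-value ≈ 0.025
Since p ≈ 0.025 < α = 0.05, reject H0; the evidence is statistically significant.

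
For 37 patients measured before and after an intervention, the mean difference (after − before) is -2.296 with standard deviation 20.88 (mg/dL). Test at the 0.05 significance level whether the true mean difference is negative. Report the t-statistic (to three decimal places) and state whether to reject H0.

t = -0.669; fail to reject H0

H0: μ_d = 0; H1: μ_d < 0 (paired t-test on the differences, left-tailed).
t = d̄/(s_d/√n) = -2.296/(20.88/√37) = -0.669
df = n − 1 = 36
p-value = P(T ≤ -0.669) ≈ 0.254
Since p ≈ 0.254 > α = 0.05, fail to reject H0; the evidence is not statistically significant.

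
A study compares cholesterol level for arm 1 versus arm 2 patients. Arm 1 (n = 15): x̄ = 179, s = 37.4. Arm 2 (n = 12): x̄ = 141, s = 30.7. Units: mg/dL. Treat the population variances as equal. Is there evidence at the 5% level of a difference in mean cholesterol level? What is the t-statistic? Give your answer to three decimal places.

2.835

Let group 1 = arm 1, group 2 = arm 2. H0: μ_1 = μ_2; H1: μ_1 ≠ μ_2 (two-sample pooled-variance t-test, two-sided).
s_p² = [(15−1)·37.4² + (12−1)·30.7²]/(15+12−2) = 1198
t = (179 − 141)/√[1198·(1/15 + 1/12)] = 2.835
df = n₁ + n₂ − 2 = 25
Two-sided p-value ≈ 0.0089
Since p ≈ 0.0089 < α = 0.05, reject H0; the data support H1.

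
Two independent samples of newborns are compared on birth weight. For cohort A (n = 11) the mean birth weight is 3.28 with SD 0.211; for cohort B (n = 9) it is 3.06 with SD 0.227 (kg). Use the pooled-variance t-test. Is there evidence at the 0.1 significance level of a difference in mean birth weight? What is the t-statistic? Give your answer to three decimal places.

2.243

Let group 1 = cohort A, group 2 = cohort B. H0: μ_1 = μ_2; H1: μ_1 ≠ μ_2 (two-sample pooled-variance t-test, two-sided).
s_p² = [(11−1)·0.211² + (9−1)·0.227²]/(11+9−2) = 0.0476357
t = (3.28 − 3.06)/√[0.0476357·(1/11 + 1/9)] = 2.243
df = n₁ + n₂ − 2 = 18
Two-sided p-value ≈ 0.038
Since p ≈ 0.038 < α = 0.1, reject H0; the evidence is statistically significant.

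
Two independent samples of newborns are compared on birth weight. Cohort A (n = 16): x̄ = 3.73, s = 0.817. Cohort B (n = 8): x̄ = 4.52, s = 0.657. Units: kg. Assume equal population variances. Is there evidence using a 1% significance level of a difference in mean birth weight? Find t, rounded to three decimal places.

Let group 1 = cohort A, group 2 = cohort B. H0: μ_1 = μ_2; H1: μ_1 ≠ μ_2 (two-sample pooled-variance t-test, two-sided).
s_p² = [(16−1)·0.817² + (8−1)·0.657²]/(16+8−2) = 0.592449
t = (3.73 − 4.52)/√[0.592449·(1/16 + 1/8)] = -2.370
df = n₁ + n₂ − 2 = 22
Two-sided p-value ≈ 0.0270
Since p ≈ 0.0270 > α = 0.01, fail to reject H0; the evidence is not statistically significant.

-2.370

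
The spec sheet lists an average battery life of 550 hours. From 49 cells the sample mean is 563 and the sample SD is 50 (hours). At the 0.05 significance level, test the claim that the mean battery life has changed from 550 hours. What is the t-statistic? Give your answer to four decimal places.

H0: μ = 550; H1: μ ≠ 550 (one-sample t-test, two-sided).
t = (x̄ − μ₀)/(s/√n) = (563 − 550)/(50/√49) = 1.8200
df = n − 1 = 48
Two-sided p-value ≈ 0.075
Since p ≈ 0.075 > α = 0.05, fail to reject H0; the data do not provide sufficient evidence against H0.

1.8200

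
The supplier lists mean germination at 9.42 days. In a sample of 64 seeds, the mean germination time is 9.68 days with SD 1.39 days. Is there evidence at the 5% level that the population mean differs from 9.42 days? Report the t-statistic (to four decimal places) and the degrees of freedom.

t = 1.4964, df = 63

H0: μ = 9.42; H1: μ ≠ 9.42 (one-sample t-test, two-sided).
t = (x̄ − μ₀)/(s/√n) = (9.68 − 9.42)/(1.39/√64) = 1.4964
df = n − 1 = 63
Two-sided p-value ≈ 0.140
Since p ≈ 0.140 > α = 0.05, fail to reject H0; the evidence is not statistically significant.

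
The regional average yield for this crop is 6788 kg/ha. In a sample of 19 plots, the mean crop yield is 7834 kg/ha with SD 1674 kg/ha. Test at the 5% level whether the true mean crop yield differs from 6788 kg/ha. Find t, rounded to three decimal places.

2.724

H0: μ = 6788; H1: μ ≠ 6788 (one-sample t-test, two-sided).
t = (x̄ − μ₀)/(s/√n) = (7834 − 6788)/(1674/√19) = 2.724
df = n − 1 = 18
Two-sided p-value ≈ 0.014
Since p ≈ 0.014 < α = 0.05, reject H0; the evidence is statistically significant.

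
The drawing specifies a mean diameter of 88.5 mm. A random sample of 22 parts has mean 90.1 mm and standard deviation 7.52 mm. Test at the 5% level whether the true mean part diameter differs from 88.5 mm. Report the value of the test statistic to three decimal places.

0.998

H0: μ = 88.5; H1: μ ≠ 88.5 (one-sample t-test, two-sided).
t = (x̄ − μ₀)/(s/√n) = (90.1 − 88.5)/(7.52/√22) = 0.998
df = n − 1 = 21
Two-sided p-value ≈ 0.330
Since p ≈ 0.330 > α = 0.05, fail to reject H0; the evidence is not statistically significant.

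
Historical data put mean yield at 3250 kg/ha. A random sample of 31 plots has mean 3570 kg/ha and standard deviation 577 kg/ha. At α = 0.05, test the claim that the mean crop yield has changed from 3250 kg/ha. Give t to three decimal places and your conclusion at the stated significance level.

t = 3.088; reject H0

H0: μ = 3250; H1: μ ≠ 3250 (one-sample t-test, two-sided).
t = (x̄ − μ₀)/(s/√n) = (3570 − 3250)/(577/√31) = 3.088
df = n − 1 = 30
Two-sided p-value ≈ 0.004
Since p ≈ 0.004 < α = 0.05, reject H0; the data support H1.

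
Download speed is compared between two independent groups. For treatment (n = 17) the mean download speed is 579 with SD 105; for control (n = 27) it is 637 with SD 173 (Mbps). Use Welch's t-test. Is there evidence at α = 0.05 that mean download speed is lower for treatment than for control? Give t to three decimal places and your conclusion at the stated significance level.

t = -1.384; fail to reject H0

Let group 1 = treatment, group 2 = control. H0: μ_1 = μ_2; H1: μ_1 < μ_2 (Welch's two-sample t-test, left-tailed).
t = (x̄_1 − x̄_2)/√(s_1²/n_1 + s_2²/n_2) = (579 − 637)/√(105²/17 + 173²/27) = -1.384
Welch–Satterthwaite df ≈ 41.98
p-value = P(T ≤ -1.384) ≈ 0.0869
Since p ≈ 0.0869 > α = 0.05, fail to reject H0; the evidence is not statistically significant.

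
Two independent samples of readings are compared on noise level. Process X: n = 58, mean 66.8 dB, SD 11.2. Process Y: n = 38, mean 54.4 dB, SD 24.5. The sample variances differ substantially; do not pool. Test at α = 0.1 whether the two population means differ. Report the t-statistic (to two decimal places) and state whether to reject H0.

Let group 1 = process X, group 2 = process Y. H0: μ_1 = μ_2; H1: μ_1 ≠ μ_2 (Welch's two-sample t-test, two-sided).
t = (x̄_1 − x̄_2)/√(s_1²/n_1 + s_2²/n_2) = (66.8 − 54.4)/√(11.2²/58 + 24.5²/38) = 2.93
Welch–Satterthwaite df ≈ 47.25
Two-sided p-value ≈ 0.0053
Since p ≈ 0.0053 < α = 0.1, reject H0; the data support H1.

t = 2.93; reject H0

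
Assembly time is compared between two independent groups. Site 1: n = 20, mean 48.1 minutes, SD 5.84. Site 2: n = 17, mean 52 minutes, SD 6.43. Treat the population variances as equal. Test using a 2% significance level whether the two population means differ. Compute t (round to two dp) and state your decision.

t = -1.93; fail to reject H0

Let group 1 = site 1, group 2 = site 2. H0: μ_1 = μ_2; H1: μ_1 ≠ μ_2 (two-sample pooled-variance t-test, two-sided).
s_p² = [(20−1)·5.84² + (17−1)·6.43²]/(20+17−2) = 37.415
t = (48.1 − 52)/√[37.415·(1/20 + 1/17)] = -1.93
df = n₁ + n₂ − 2 = 35
Two-sided p-value ≈ 0.061
Since p ≈ 0.061 > α = 0.02, fail to reject H0; the data do not provide sufficient evidence against H0.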